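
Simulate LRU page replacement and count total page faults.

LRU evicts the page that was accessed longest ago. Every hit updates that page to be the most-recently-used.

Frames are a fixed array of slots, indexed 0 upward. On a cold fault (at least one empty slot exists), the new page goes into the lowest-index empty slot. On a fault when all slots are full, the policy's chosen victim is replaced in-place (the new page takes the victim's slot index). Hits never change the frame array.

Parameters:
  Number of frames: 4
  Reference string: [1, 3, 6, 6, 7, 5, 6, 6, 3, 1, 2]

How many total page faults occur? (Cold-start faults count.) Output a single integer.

Answer: 7

Derivation:
Step 0: ref 1 → FAULT, frames=[1,-,-,-]
Step 1: ref 3 → FAULT, frames=[1,3,-,-]
Step 2: ref 6 → FAULT, frames=[1,3,6,-]
Step 3: ref 6 → HIT, frames=[1,3,6,-]
Step 4: ref 7 → FAULT, frames=[1,3,6,7]
Step 5: ref 5 → FAULT (evict 1), frames=[5,3,6,7]
Step 6: ref 6 → HIT, frames=[5,3,6,7]
Step 7: ref 6 → HIT, frames=[5,3,6,7]
Step 8: ref 3 → HIT, frames=[5,3,6,7]
Step 9: ref 1 → FAULT (evict 7), frames=[5,3,6,1]
Step 10: ref 2 → FAULT (evict 5), frames=[2,3,6,1]
Total faults: 7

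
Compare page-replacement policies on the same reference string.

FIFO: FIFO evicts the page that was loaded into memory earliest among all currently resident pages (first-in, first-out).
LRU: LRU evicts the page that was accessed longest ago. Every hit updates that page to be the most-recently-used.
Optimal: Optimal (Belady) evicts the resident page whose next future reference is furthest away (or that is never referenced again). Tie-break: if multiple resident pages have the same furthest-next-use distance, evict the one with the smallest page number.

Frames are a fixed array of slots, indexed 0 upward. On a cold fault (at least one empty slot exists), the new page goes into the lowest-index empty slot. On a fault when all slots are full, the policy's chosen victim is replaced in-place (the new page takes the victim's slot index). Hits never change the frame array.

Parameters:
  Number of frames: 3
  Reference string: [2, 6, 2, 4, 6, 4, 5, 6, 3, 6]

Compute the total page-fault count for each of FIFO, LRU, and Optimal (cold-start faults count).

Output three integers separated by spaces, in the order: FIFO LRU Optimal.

Answer: 6 5 5

Derivation:
--- FIFO ---
  step 0: ref 2 -> FAULT, frames=[2,-,-] (faults so far: 1)
  step 1: ref 6 -> FAULT, frames=[2,6,-] (faults so far: 2)
  step 2: ref 2 -> HIT, frames=[2,6,-] (faults so far: 2)
  step 3: ref 4 -> FAULT, frames=[2,6,4] (faults so far: 3)
  step 4: ref 6 -> HIT, frames=[2,6,4] (faults so far: 3)
  step 5: ref 4 -> HIT, frames=[2,6,4] (faults so far: 3)
  step 6: ref 5 -> FAULT, evict 2, frames=[5,6,4] (faults so far: 4)
  step 7: ref 6 -> HIT, frames=[5,6,4] (faults so far: 4)
  step 8: ref 3 -> FAULT, evict 6, frames=[5,3,4] (faults so far: 5)
  step 9: ref 6 -> FAULT, evict 4, frames=[5,3,6] (faults so far: 6)
  FIFO total faults: 6
--- LRU ---
  step 0: ref 2 -> FAULT, frames=[2,-,-] (faults so far: 1)
  step 1: ref 6 -> FAULT, frames=[2,6,-] (faults so far: 2)
  step 2: ref 2 -> HIT, frames=[2,6,-] (faults so far: 2)
  step 3: ref 4 -> FAULT, frames=[2,6,4] (faults so far: 3)
  step 4: ref 6 -> HIT, frames=[2,6,4] (faults so far: 3)
  step 5: ref 4 -> HIT, frames=[2,6,4] (faults so far: 3)
  step 6: ref 5 -> FAULT, evict 2, frames=[5,6,4] (faults so far: 4)
  step 7: ref 6 -> HIT, frames=[5,6,4] (faults so far: 4)
  step 8: ref 3 -> FAULT, evict 4, frames=[5,6,3] (faults so far: 5)
  step 9: ref 6 -> HIT, frames=[5,6,3] (faults so far: 5)
  LRU total faults: 5
--- Optimal ---
  step 0: ref 2 -> FAULT, frames=[2,-,-] (faults so far: 1)
  step 1: ref 6 -> FAULT, frames=[2,6,-] (faults so far: 2)
  step 2: ref 2 -> HIT, frames=[2,6,-] (faults so far: 2)
  step 3: ref 4 -> FAULT, frames=[2,6,4] (faults so far: 3)
  step 4: ref 6 -> HIT, frames=[2,6,4] (faults so far: 3)
  step 5: ref 4 -> HIT, frames=[2,6,4] (faults so far: 3)
  step 6: ref 5 -> FAULT, evict 2, frames=[5,6,4] (faults so far: 4)
  step 7: ref 6 -> HIT, frames=[5,6,4] (faults so far: 4)
  step 8: ref 3 -> FAULT, evict 4, frames=[5,6,3] (faults so far: 5)
  step 9: ref 6 -> HIT, frames=[5,6,3] (faults so far: 5)
  Optimal total faults: 5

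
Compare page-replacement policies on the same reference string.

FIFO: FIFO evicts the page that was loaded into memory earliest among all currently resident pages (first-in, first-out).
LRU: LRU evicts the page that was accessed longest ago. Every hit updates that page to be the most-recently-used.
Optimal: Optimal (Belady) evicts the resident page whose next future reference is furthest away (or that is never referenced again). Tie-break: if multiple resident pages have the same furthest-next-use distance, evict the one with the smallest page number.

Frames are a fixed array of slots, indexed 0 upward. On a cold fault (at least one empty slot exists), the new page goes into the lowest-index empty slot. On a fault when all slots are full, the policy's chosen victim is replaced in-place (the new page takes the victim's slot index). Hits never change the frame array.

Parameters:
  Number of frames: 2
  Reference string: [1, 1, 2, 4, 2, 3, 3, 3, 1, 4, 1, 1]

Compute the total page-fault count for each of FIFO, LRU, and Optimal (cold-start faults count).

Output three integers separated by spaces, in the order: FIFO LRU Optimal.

Answer: 6 6 5

Derivation:
--- FIFO ---
  step 0: ref 1 -> FAULT, frames=[1,-] (faults so far: 1)
  step 1: ref 1 -> HIT, frames=[1,-] (faults so far: 1)
  step 2: ref 2 -> FAULT, frames=[1,2] (faults so far: 2)
  step 3: ref 4 -> FAULT, evict 1, frames=[4,2] (faults so far: 3)
  step 4: ref 2 -> HIT, frames=[4,2] (faults so far: 3)
  step 5: ref 3 -> FAULT, evict 2, frames=[4,3] (faults so far: 4)
  step 6: ref 3 -> HIT, frames=[4,3] (faults so far: 4)
  step 7: ref 3 -> HIT, frames=[4,3] (faults so far: 4)
  step 8: ref 1 -> FAULT, evict 4, frames=[1,3] (faults so far: 5)
  step 9: ref 4 -> FAULT, evict 3, frames=[1,4] (faults so far: 6)
  step 10: ref 1 -> HIT, frames=[1,4] (faults so far: 6)
  step 11: ref 1 -> HIT, frames=[1,4] (faults so far: 6)
  FIFO total faults: 6
--- LRU ---
  step 0: ref 1 -> FAULT, frames=[1,-] (faults so far: 1)
  step 1: ref 1 -> HIT, frames=[1,-] (faults so far: 1)
  step 2: ref 2 -> FAULT, frames=[1,2] (faults so far: 2)
  step 3: ref 4 -> FAULT, evict 1, frames=[4,2] (faults so far: 3)
  step 4: ref 2 -> HIT, frames=[4,2] (faults so far: 3)
  step 5: ref 3 -> FAULT, evict 4, frames=[3,2] (faults so far: 4)
  step 6: ref 3 -> HIT, frames=[3,2] (faults so far: 4)
  step 7: ref 3 -> HIT, frames=[3,2] (faults so far: 4)
  step 8: ref 1 -> FAULT, evict 2, frames=[3,1] (faults so far: 5)
  step 9: ref 4 -> FAULT, evict 3, frames=[4,1] (faults so far: 6)
  step 10: ref 1 -> HIT, frames=[4,1] (faults so far: 6)
  step 11: ref 1 -> HIT, frames=[4,1] (faults so far: 6)
  LRU total faults: 6
--- Optimal ---
  step 0: ref 1 -> FAULT, frames=[1,-] (faults so far: 1)
  step 1: ref 1 -> HIT, frames=[1,-] (faults so far: 1)
  step 2: ref 2 -> FAULT, frames=[1,2] (faults so far: 2)
  step 3: ref 4 -> FAULT, evict 1, frames=[4,2] (faults so far: 3)
  step 4: ref 2 -> HIT, frames=[4,2] (faults so far: 3)
  step 5: ref 3 -> FAULT, evict 2, frames=[4,3] (faults so far: 4)
  step 6: ref 3 -> HIT, frames=[4,3] (faults so far: 4)
  step 7: ref 3 -> HIT, frames=[4,3] (faults so far: 4)
  step 8: ref 1 -> FAULT, evict 3, frames=[4,1] (faults so far: 5)
  step 9: ref 4 -> HIT, frames=[4,1] (faults so far: 5)
  step 10: ref 1 -> HIT, frames=[4,1] (faults so far: 5)
  step 11: ref 1 -> HIT, frames=[4,1] (faults so far: 5)
  Optimal total faults: 5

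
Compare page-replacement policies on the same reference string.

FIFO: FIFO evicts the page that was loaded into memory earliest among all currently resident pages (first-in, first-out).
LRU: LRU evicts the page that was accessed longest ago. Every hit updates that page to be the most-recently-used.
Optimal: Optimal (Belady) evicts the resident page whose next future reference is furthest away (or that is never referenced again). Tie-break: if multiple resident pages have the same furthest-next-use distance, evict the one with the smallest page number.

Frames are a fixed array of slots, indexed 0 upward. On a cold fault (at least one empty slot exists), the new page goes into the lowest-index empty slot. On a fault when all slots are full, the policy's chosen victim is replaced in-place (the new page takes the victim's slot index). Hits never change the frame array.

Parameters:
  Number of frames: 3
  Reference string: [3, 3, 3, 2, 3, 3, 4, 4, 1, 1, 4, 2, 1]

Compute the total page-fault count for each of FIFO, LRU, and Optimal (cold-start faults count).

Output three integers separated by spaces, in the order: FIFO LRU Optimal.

--- FIFO ---
  step 0: ref 3 -> FAULT, frames=[3,-,-] (faults so far: 1)
  step 1: ref 3 -> HIT, frames=[3,-,-] (faults so far: 1)
  step 2: ref 3 -> HIT, frames=[3,-,-] (faults so far: 1)
  step 3: ref 2 -> FAULT, frames=[3,2,-] (faults so far: 2)
  step 4: ref 3 -> HIT, frames=[3,2,-] (faults so far: 2)
  step 5: ref 3 -> HIT, frames=[3,2,-] (faults so far: 2)
  step 6: ref 4 -> FAULT, frames=[3,2,4] (faults so far: 3)
  step 7: ref 4 -> HIT, frames=[3,2,4] (faults so far: 3)
  step 8: ref 1 -> FAULT, evict 3, frames=[1,2,4] (faults so far: 4)
  step 9: ref 1 -> HIT, frames=[1,2,4] (faults so far: 4)
  step 10: ref 4 -> HIT, frames=[1,2,4] (faults so far: 4)
  step 11: ref 2 -> HIT, frames=[1,2,4] (faults so far: 4)
  step 12: ref 1 -> HIT, frames=[1,2,4] (faults so far: 4)
  FIFO total faults: 4
--- LRU ---
  step 0: ref 3 -> FAULT, frames=[3,-,-] (faults so far: 1)
  step 1: ref 3 -> HIT, frames=[3,-,-] (faults so far: 1)
  step 2: ref 3 -> HIT, frames=[3,-,-] (faults so far: 1)
  step 3: ref 2 -> FAULT, frames=[3,2,-] (faults so far: 2)
  step 4: ref 3 -> HIT, frames=[3,2,-] (faults so far: 2)
  step 5: ref 3 -> HIT, frames=[3,2,-] (faults so far: 2)
  step 6: ref 4 -> FAULT, frames=[3,2,4] (faults so far: 3)
  step 7: ref 4 -> HIT, frames=[3,2,4] (faults so far: 3)
  step 8: ref 1 -> FAULT, evict 2, frames=[3,1,4] (faults so far: 4)
  step 9: ref 1 -> HIT, frames=[3,1,4] (faults so far: 4)
  step 10: ref 4 -> HIT, frames=[3,1,4] (faults so far: 4)
  step 11: ref 2 -> FAULT, evict 3, frames=[2,1,4] (faults so far: 5)
  step 12: ref 1 -> HIT, frames=[2,1,4] (faults so far: 5)
  LRU total faults: 5
--- Optimal ---
  step 0: ref 3 -> FAULT, frames=[3,-,-] (faults so far: 1)
  step 1: ref 3 -> HIT, frames=[3,-,-] (faults so far: 1)
  step 2: ref 3 -> HIT, frames=[3,-,-] (faults so far: 1)
  step 3: ref 2 -> FAULT, frames=[3,2,-] (faults so far: 2)
  step 4: ref 3 -> HIT, frames=[3,2,-] (faults so far: 2)
  step 5: ref 3 -> HIT, frames=[3,2,-] (faults so far: 2)
  step 6: ref 4 -> FAULT, frames=[3,2,4] (faults so far: 3)
  step 7: ref 4 -> HIT, frames=[3,2,4] (faults so far: 3)
  step 8: ref 1 -> FAULT, evict 3, frames=[1,2,4] (faults so far: 4)
  step 9: ref 1 -> HIT, frames=[1,2,4] (faults so far: 4)
  step 10: ref 4 -> HIT, frames=[1,2,4] (faults so far: 4)
  step 11: ref 2 -> HIT, frames=[1,2,4] (faults so far: 4)
  step 12: ref 1 -> HIT, frames=[1,2,4] (faults so far: 4)
  Optimal total faults: 4

Answer: 4 5 4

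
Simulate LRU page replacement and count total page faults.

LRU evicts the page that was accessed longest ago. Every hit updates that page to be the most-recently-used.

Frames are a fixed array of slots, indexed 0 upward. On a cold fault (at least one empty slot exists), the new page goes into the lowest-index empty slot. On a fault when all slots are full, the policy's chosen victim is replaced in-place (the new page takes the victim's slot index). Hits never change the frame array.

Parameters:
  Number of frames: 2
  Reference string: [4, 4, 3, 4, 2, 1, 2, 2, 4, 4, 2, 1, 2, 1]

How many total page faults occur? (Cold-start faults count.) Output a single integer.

Step 0: ref 4 → FAULT, frames=[4,-]
Step 1: ref 4 → HIT, frames=[4,-]
Step 2: ref 3 → FAULT, frames=[4,3]
Step 3: ref 4 → HIT, frames=[4,3]
Step 4: ref 2 → FAULT (evict 3), frames=[4,2]
Step 5: ref 1 → FAULT (evict 4), frames=[1,2]
Step 6: ref 2 → HIT, frames=[1,2]
Step 7: ref 2 → HIT, frames=[1,2]
Step 8: ref 4 → FAULT (evict 1), frames=[4,2]
Step 9: ref 4 → HIT, frames=[4,2]
Step 10: ref 2 → HIT, frames=[4,2]
Step 11: ref 1 → FAULT (evict 4), frames=[1,2]
Step 12: ref 2 → HIT, frames=[1,2]
Step 13: ref 1 → HIT, frames=[1,2]
Total faults: 6

Answer: 6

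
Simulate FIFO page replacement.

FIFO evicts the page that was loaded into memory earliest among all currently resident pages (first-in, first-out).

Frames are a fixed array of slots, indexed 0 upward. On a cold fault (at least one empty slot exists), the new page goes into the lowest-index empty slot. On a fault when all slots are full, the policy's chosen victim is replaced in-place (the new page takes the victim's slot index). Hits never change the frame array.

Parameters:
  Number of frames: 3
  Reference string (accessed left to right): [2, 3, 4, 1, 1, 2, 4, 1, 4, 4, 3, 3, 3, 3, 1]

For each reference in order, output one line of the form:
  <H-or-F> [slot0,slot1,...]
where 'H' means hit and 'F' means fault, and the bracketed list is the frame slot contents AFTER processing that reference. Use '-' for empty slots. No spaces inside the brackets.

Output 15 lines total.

F [2,-,-]
F [2,3,-]
F [2,3,4]
F [1,3,4]
H [1,3,4]
F [1,2,4]
H [1,2,4]
H [1,2,4]
H [1,2,4]
H [1,2,4]
F [1,2,3]
H [1,2,3]
H [1,2,3]
H [1,2,3]
H [1,2,3]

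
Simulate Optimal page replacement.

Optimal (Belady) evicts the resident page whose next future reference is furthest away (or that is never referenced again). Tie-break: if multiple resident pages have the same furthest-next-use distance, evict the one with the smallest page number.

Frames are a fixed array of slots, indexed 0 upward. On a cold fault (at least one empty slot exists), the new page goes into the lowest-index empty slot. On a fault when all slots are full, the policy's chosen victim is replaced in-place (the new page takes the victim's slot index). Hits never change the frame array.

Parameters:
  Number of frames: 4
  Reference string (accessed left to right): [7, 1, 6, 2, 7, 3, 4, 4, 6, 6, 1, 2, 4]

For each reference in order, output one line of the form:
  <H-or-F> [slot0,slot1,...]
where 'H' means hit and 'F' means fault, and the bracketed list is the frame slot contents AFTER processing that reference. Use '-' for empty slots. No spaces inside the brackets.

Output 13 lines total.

F [7,-,-,-]
F [7,1,-,-]
F [7,1,6,-]
F [7,1,6,2]
H [7,1,6,2]
F [3,1,6,2]
F [4,1,6,2]
H [4,1,6,2]
H [4,1,6,2]
H [4,1,6,2]
H [4,1,6,2]
H [4,1,6,2]
H [4,1,6,2]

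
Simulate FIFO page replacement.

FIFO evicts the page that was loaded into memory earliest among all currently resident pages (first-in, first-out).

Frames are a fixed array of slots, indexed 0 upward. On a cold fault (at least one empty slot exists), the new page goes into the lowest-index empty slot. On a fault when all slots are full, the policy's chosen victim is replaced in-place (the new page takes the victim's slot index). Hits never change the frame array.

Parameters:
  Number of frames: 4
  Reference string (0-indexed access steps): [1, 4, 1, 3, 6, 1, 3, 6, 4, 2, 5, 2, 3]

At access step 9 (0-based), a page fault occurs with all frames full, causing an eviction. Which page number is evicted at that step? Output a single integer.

Step 0: ref 1 -> FAULT, frames=[1,-,-,-]
Step 1: ref 4 -> FAULT, frames=[1,4,-,-]
Step 2: ref 1 -> HIT, frames=[1,4,-,-]
Step 3: ref 3 -> FAULT, frames=[1,4,3,-]
Step 4: ref 6 -> FAULT, frames=[1,4,3,6]
Step 5: ref 1 -> HIT, frames=[1,4,3,6]
Step 6: ref 3 -> HIT, frames=[1,4,3,6]
Step 7: ref 6 -> HIT, frames=[1,4,3,6]
Step 8: ref 4 -> HIT, frames=[1,4,3,6]
Step 9: ref 2 -> FAULT, evict 1, frames=[2,4,3,6]
At step 9: evicted page 1

Answer: 1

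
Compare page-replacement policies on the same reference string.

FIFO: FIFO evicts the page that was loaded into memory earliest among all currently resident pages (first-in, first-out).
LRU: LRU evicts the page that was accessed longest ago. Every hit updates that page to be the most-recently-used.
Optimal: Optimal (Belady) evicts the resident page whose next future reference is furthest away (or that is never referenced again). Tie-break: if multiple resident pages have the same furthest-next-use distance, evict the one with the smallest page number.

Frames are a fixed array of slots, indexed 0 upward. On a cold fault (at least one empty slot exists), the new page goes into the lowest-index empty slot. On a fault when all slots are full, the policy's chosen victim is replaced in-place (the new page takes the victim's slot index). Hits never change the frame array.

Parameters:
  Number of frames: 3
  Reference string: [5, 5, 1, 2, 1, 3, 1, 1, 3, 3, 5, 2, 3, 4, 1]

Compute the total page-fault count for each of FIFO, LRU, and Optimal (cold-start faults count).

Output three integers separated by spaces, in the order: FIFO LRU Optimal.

--- FIFO ---
  step 0: ref 5 -> FAULT, frames=[5,-,-] (faults so far: 1)
  step 1: ref 5 -> HIT, frames=[5,-,-] (faults so far: 1)
  step 2: ref 1 -> FAULT, frames=[5,1,-] (faults so far: 2)
  step 3: ref 2 -> FAULT, frames=[5,1,2] (faults so far: 3)
  step 4: ref 1 -> HIT, frames=[5,1,2] (faults so far: 3)
  step 5: ref 3 -> FAULT, evict 5, frames=[3,1,2] (faults so far: 4)
  step 6: ref 1 -> HIT, frames=[3,1,2] (faults so far: 4)
  step 7: ref 1 -> HIT, frames=[3,1,2] (faults so far: 4)
  step 8: ref 3 -> HIT, frames=[3,1,2] (faults so far: 4)
  step 9: ref 3 -> HIT, frames=[3,1,2] (faults so far: 4)
  step 10: ref 5 -> FAULT, evict 1, frames=[3,5,2] (faults so far: 5)
  step 11: ref 2 -> HIT, frames=[3,5,2] (faults so far: 5)
  step 12: ref 3 -> HIT, frames=[3,5,2] (faults so far: 5)
  step 13: ref 4 -> FAULT, evict 2, frames=[3,5,4] (faults so far: 6)
  step 14: ref 1 -> FAULT, evict 3, frames=[1,5,4] (faults so far: 7)
  FIFO total faults: 7
--- LRU ---
  step 0: ref 5 -> FAULT, frames=[5,-,-] (faults so far: 1)
  step 1: ref 5 -> HIT, frames=[5,-,-] (faults so far: 1)
  step 2: ref 1 -> FAULT, frames=[5,1,-] (faults so far: 2)
  step 3: ref 2 -> FAULT, frames=[5,1,2] (faults so far: 3)
  step 4: ref 1 -> HIT, frames=[5,1,2] (faults so far: 3)
  step 5: ref 3 -> FAULT, evict 5, frames=[3,1,2] (faults so far: 4)
  step 6: ref 1 -> HIT, frames=[3,1,2] (faults so far: 4)
  step 7: ref 1 -> HIT, frames=[3,1,2] (faults so far: 4)
  step 8: ref 3 -> HIT, frames=[3,1,2] (faults so far: 4)
  step 9: ref 3 -> HIT, frames=[3,1,2] (faults so far: 4)
  step 10: ref 5 -> FAULT, evict 2, frames=[3,1,5] (faults so far: 5)
  step 11: ref 2 -> FAULT, evict 1, frames=[3,2,5] (faults so far: 6)
  step 12: ref 3 -> HIT, frames=[3,2,5] (faults so far: 6)
  step 13: ref 4 -> FAULT, evict 5, frames=[3,2,4] (faults so far: 7)
  step 14: ref 1 -> FAULT, evict 2, frames=[3,1,4] (faults so far: 8)
  LRU total faults: 8
--- Optimal ---
  step 0: ref 5 -> FAULT, frames=[5,-,-] (faults so far: 1)
  step 1: ref 5 -> HIT, frames=[5,-,-] (faults so far: 1)
  step 2: ref 1 -> FAULT, frames=[5,1,-] (faults so far: 2)
  step 3: ref 2 -> FAULT, frames=[5,1,2] (faults so far: 3)
  step 4: ref 1 -> HIT, frames=[5,1,2] (faults so far: 3)
  step 5: ref 3 -> FAULT, evict 2, frames=[5,1,3] (faults so far: 4)
  step 6: ref 1 -> HIT, frames=[5,1,3] (faults so far: 4)
  step 7: ref 1 -> HIT, frames=[5,1,3] (faults so far: 4)
  step 8: ref 3 -> HIT, frames=[5,1,3] (faults so far: 4)
  step 9: ref 3 -> HIT, frames=[5,1,3] (faults so far: 4)
  step 10: ref 5 -> HIT, frames=[5,1,3] (faults so far: 4)
  step 11: ref 2 -> FAULT, evict 5, frames=[2,1,3] (faults so far: 5)
  step 12: ref 3 -> HIT, frames=[2,1,3] (faults so far: 5)
  step 13: ref 4 -> FAULT, evict 2, frames=[4,1,3] (faults so far: 6)
  step 14: ref 1 -> HIT, frames=[4,1,3] (faults so far: 6)
  Optimal total faults: 6

Answer: 7 8 6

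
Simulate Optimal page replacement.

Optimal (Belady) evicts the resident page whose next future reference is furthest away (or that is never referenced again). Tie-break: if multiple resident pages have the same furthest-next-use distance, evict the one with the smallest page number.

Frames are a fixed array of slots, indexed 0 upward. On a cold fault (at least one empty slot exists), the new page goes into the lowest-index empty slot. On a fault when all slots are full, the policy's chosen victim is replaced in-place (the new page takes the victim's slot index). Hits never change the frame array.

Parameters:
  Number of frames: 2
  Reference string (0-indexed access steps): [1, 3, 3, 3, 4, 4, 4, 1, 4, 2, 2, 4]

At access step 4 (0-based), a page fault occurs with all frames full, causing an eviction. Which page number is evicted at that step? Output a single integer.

Step 0: ref 1 -> FAULT, frames=[1,-]
Step 1: ref 3 -> FAULT, frames=[1,3]
Step 2: ref 3 -> HIT, frames=[1,3]
Step 3: ref 3 -> HIT, frames=[1,3]
Step 4: ref 4 -> FAULT, evict 3, frames=[1,4]
At step 4: evicted page 3

Answer: 3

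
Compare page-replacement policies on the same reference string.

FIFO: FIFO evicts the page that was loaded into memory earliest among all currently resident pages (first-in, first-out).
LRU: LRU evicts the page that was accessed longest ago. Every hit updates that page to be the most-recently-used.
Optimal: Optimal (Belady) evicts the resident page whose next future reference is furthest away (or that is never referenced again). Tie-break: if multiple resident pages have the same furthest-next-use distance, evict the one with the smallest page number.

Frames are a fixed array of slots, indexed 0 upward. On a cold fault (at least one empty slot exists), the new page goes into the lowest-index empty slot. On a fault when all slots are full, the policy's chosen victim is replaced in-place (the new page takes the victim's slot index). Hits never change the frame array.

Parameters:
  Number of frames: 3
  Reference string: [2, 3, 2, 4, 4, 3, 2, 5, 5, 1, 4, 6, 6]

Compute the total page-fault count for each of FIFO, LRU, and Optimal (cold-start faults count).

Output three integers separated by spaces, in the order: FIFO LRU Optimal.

Answer: 6 7 6

Derivation:
--- FIFO ---
  step 0: ref 2 -> FAULT, frames=[2,-,-] (faults so far: 1)
  step 1: ref 3 -> FAULT, frames=[2,3,-] (faults so far: 2)
  step 2: ref 2 -> HIT, frames=[2,3,-] (faults so far: 2)
  step 3: ref 4 -> FAULT, frames=[2,3,4] (faults so far: 3)
  step 4: ref 4 -> HIT, frames=[2,3,4] (faults so far: 3)
  step 5: ref 3 -> HIT, frames=[2,3,4] (faults so far: 3)
  step 6: ref 2 -> HIT, frames=[2,3,4] (faults so far: 3)
  step 7: ref 5 -> FAULT, evict 2, frames=[5,3,4] (faults so far: 4)
  step 8: ref 5 -> HIT, frames=[5,3,4] (faults so far: 4)
  step 9: ref 1 -> FAULT, evict 3, frames=[5,1,4] (faults so far: 5)
  step 10: ref 4 -> HIT, frames=[5,1,4] (faults so far: 5)
  step 11: ref 6 -> FAULT, evict 4, frames=[5,1,6] (faults so far: 6)
  step 12: ref 6 -> HIT, frames=[5,1,6] (faults so far: 6)
  FIFO total faults: 6
--- LRU ---
  step 0: ref 2 -> FAULT, frames=[2,-,-] (faults so far: 1)
  step 1: ref 3 -> FAULT, frames=[2,3,-] (faults so far: 2)
  step 2: ref 2 -> HIT, frames=[2,3,-] (faults so far: 2)
  step 3: ref 4 -> FAULT, frames=[2,3,4] (faults so far: 3)
  step 4: ref 4 -> HIT, frames=[2,3,4] (faults so far: 3)
  step 5: ref 3 -> HIT, frames=[2,3,4] (faults so far: 3)
  step 6: ref 2 -> HIT, frames=[2,3,4] (faults so far: 3)
  step 7: ref 5 -> FAULT, evict 4, frames=[2,3,5] (faults so far: 4)
  step 8: ref 5 -> HIT, frames=[2,3,5] (faults so far: 4)
  step 9: ref 1 -> FAULT, evict 3, frames=[2,1,5] (faults so far: 5)
  step 10: ref 4 -> FAULT, evict 2, frames=[4,1,5] (faults so far: 6)
  step 11: ref 6 -> FAULT, evict 5, frames=[4,1,6] (faults so far: 7)
  step 12: ref 6 -> HIT, frames=[4,1,6] (faults so far: 7)
  LRU total faults: 7
--- Optimal ---
  step 0: ref 2 -> FAULT, frames=[2,-,-] (faults so far: 1)
  step 1: ref 3 -> FAULT, frames=[2,3,-] (faults so far: 2)
  step 2: ref 2 -> HIT, frames=[2,3,-] (faults so far: 2)
  step 3: ref 4 -> FAULT, frames=[2,3,4] (faults so far: 3)
  step 4: ref 4 -> HIT, frames=[2,3,4] (faults so far: 3)
  step 5: ref 3 -> HIT, frames=[2,3,4] (faults so far: 3)
  step 6: ref 2 -> HIT, frames=[2,3,4] (faults so far: 3)
  step 7: ref 5 -> FAULT, evict 2, frames=[5,3,4] (faults so far: 4)
  step 8: ref 5 -> HIT, frames=[5,3,4] (faults so far: 4)
  step 9: ref 1 -> FAULT, evict 3, frames=[5,1,4] (faults so far: 5)
  step 10: ref 4 -> HIT, frames=[5,1,4] (faults so far: 5)
  step 11: ref 6 -> FAULT, evict 1, frames=[5,6,4] (faults so far: 6)
  step 12: ref 6 -> HIT, frames=[5,6,4] (faults so far: 6)
  Optimal total faults: 6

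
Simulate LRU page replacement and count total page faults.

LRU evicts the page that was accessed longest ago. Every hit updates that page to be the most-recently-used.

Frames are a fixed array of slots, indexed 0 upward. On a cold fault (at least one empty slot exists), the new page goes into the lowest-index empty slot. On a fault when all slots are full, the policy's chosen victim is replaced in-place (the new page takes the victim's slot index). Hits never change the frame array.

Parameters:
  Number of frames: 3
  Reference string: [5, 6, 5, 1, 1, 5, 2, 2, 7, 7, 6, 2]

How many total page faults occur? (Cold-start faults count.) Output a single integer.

Answer: 6

Derivation:
Step 0: ref 5 → FAULT, frames=[5,-,-]
Step 1: ref 6 → FAULT, frames=[5,6,-]
Step 2: ref 5 → HIT, frames=[5,6,-]
Step 3: ref 1 → FAULT, frames=[5,6,1]
Step 4: ref 1 → HIT, frames=[5,6,1]
Step 5: ref 5 → HIT, frames=[5,6,1]
Step 6: ref 2 → FAULT (evict 6), frames=[5,2,1]
Step 7: ref 2 → HIT, frames=[5,2,1]
Step 8: ref 7 → FAULT (evict 1), frames=[5,2,7]
Step 9: ref 7 → HIT, frames=[5,2,7]
Step 10: ref 6 → FAULT (evict 5), frames=[6,2,7]
Step 11: ref 2 → HIT, frames=[6,2,7]
Total faults: 6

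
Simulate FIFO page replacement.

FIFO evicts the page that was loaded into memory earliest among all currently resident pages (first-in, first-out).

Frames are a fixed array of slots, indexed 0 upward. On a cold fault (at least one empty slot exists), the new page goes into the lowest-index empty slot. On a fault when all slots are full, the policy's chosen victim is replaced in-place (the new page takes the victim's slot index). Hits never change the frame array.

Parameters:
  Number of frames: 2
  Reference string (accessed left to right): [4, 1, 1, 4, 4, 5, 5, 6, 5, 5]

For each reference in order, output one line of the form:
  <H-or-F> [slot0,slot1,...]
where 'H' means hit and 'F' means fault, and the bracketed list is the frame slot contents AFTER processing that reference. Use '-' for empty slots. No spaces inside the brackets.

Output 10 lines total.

F [4,-]
F [4,1]
H [4,1]
H [4,1]
H [4,1]
F [5,1]
H [5,1]
F [5,6]
H [5,6]
H [5,6]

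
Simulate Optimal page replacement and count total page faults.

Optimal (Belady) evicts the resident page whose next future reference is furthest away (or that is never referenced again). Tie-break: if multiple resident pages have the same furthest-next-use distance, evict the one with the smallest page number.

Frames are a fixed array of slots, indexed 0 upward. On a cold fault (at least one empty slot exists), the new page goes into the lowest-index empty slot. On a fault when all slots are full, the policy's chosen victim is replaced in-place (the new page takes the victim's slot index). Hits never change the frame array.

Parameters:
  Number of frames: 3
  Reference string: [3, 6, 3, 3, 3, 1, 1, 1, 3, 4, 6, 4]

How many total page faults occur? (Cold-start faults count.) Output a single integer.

Step 0: ref 3 → FAULT, frames=[3,-,-]
Step 1: ref 6 → FAULT, frames=[3,6,-]
Step 2: ref 3 → HIT, frames=[3,6,-]
Step 3: ref 3 → HIT, frames=[3,6,-]
Step 4: ref 3 → HIT, frames=[3,6,-]
Step 5: ref 1 → FAULT, frames=[3,6,1]
Step 6: ref 1 → HIT, frames=[3,6,1]
Step 7: ref 1 → HIT, frames=[3,6,1]
Step 8: ref 3 → HIT, frames=[3,6,1]
Step 9: ref 4 → FAULT (evict 1), frames=[3,6,4]
Step 10: ref 6 → HIT, frames=[3,6,4]
Step 11: ref 4 → HIT, frames=[3,6,4]
Total faults: 4

Answer: 4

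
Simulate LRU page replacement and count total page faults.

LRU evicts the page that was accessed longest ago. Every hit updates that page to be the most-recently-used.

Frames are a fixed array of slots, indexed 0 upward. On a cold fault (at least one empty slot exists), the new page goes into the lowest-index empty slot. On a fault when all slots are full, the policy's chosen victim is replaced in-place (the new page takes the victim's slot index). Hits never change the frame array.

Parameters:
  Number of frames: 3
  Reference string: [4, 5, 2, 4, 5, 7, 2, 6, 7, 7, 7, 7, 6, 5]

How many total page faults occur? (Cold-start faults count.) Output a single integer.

Step 0: ref 4 → FAULT, frames=[4,-,-]
Step 1: ref 5 → FAULT, frames=[4,5,-]
Step 2: ref 2 → FAULT, frames=[4,5,2]
Step 3: ref 4 → HIT, frames=[4,5,2]
Step 4: ref 5 → HIT, frames=[4,5,2]
Step 5: ref 7 → FAULT (evict 2), frames=[4,5,7]
Step 6: ref 2 → FAULT (evict 4), frames=[2,5,7]
Step 7: ref 6 → FAULT (evict 5), frames=[2,6,7]
Step 8: ref 7 → HIT, frames=[2,6,7]
Step 9: ref 7 → HIT, frames=[2,6,7]
Step 10: ref 7 → HIT, frames=[2,6,7]
Step 11: ref 7 → HIT, frames=[2,6,7]
Step 12: ref 6 → HIT, frames=[2,6,7]
Step 13: ref 5 → FAULT (evict 2), frames=[5,6,7]
Total faults: 7

Answer: 7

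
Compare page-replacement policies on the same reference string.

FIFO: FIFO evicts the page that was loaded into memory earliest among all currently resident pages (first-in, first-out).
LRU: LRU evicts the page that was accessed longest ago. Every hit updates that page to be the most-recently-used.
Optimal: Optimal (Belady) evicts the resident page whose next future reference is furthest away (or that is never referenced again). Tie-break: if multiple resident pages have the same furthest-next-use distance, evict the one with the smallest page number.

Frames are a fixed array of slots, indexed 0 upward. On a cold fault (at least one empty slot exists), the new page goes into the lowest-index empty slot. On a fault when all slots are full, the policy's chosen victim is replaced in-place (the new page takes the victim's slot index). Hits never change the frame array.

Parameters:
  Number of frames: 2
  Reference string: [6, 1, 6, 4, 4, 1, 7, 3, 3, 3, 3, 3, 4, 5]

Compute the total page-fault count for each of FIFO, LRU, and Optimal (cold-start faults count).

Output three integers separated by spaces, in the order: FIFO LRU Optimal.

--- FIFO ---
  step 0: ref 6 -> FAULT, frames=[6,-] (faults so far: 1)
  step 1: ref 1 -> FAULT, frames=[6,1] (faults so far: 2)
  step 2: ref 6 -> HIT, frames=[6,1] (faults so far: 2)
  step 3: ref 4 -> FAULT, evict 6, frames=[4,1] (faults so far: 3)
  step 4: ref 4 -> HIT, frames=[4,1] (faults so far: 3)
  step 5: ref 1 -> HIT, frames=[4,1] (faults so far: 3)
  step 6: ref 7 -> FAULT, evict 1, frames=[4,7] (faults so far: 4)
  step 7: ref 3 -> FAULT, evict 4, frames=[3,7] (faults so far: 5)
  step 8: ref 3 -> HIT, frames=[3,7] (faults so far: 5)
  step 9: ref 3 -> HIT, frames=[3,7] (faults so far: 5)
  step 10: ref 3 -> HIT, frames=[3,7] (faults so far: 5)
  step 11: ref 3 -> HIT, frames=[3,7] (faults so far: 5)
  step 12: ref 4 -> FAULT, evict 7, frames=[3,4] (faults so far: 6)
  step 13: ref 5 -> FAULT, evict 3, frames=[5,4] (faults so far: 7)
  FIFO total faults: 7
--- LRU ---
  step 0: ref 6 -> FAULT, frames=[6,-] (faults so far: 1)
  step 1: ref 1 -> FAULT, frames=[6,1] (faults so far: 2)
  step 2: ref 6 -> HIT, frames=[6,1] (faults so far: 2)
  step 3: ref 4 -> FAULT, evict 1, frames=[6,4] (faults so far: 3)
  step 4: ref 4 -> HIT, frames=[6,4] (faults so far: 3)
  step 5: ref 1 -> FAULT, evict 6, frames=[1,4] (faults so far: 4)
  step 6: ref 7 -> FAULT, evict 4, frames=[1,7] (faults so far: 5)
  step 7: ref 3 -> FAULT, evict 1, frames=[3,7] (faults so far: 6)
  step 8: ref 3 -> HIT, frames=[3,7] (faults so far: 6)
  step 9: ref 3 -> HIT, frames=[3,7] (faults so far: 6)
  step 10: ref 3 -> HIT, frames=[3,7] (faults so far: 6)
  step 11: ref 3 -> HIT, frames=[3,7] (faults so far: 6)
  step 12: ref 4 -> FAULT, evict 7, frames=[3,4] (faults so far: 7)
  step 13: ref 5 -> FAULT, evict 3, frames=[5,4] (faults so far: 8)
  LRU total faults: 8
--- Optimal ---
  step 0: ref 6 -> FAULT, frames=[6,-] (faults so far: 1)
  step 1: ref 1 -> FAULT, frames=[6,1] (faults so far: 2)
  step 2: ref 6 -> HIT, frames=[6,1] (faults so far: 2)
  step 3: ref 4 -> FAULT, evict 6, frames=[4,1] (faults so far: 3)
  step 4: ref 4 -> HIT, frames=[4,1] (faults so far: 3)
  step 5: ref 1 -> HIT, frames=[4,1] (faults so far: 3)
  step 6: ref 7 -> FAULT, evict 1, frames=[4,7] (faults so far: 4)
  step 7: ref 3 -> FAULT, evict 7, frames=[4,3] (faults so far: 5)
  step 8: ref 3 -> HIT, frames=[4,3] (faults so far: 5)
  step 9: ref 3 -> HIT, frames=[4,3] (faults so far: 5)
  step 10: ref 3 -> HIT, frames=[4,3] (faults so far: 5)
  step 11: ref 3 -> HIT, frames=[4,3] (faults so far: 5)
  step 12: ref 4 -> HIT, frames=[4,3] (faults so far: 5)
  step 13: ref 5 -> FAULT, evict 3, frames=[4,5] (faults so far: 6)
  Optimal total faults: 6

Answer: 7 8 6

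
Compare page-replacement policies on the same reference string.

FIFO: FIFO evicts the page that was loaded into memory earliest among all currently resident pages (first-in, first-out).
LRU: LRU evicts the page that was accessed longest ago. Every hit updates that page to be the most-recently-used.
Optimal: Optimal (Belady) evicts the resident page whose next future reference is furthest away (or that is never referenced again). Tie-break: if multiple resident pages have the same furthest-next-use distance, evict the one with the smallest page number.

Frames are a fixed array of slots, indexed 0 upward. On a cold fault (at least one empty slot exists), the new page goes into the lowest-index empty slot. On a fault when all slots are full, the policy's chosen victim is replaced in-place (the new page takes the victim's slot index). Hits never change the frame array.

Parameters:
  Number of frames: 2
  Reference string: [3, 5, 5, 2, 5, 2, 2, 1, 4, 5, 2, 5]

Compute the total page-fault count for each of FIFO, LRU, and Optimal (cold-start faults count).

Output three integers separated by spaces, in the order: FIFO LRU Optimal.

Answer: 7 7 6

Derivation:
--- FIFO ---
  step 0: ref 3 -> FAULT, frames=[3,-] (faults so far: 1)
  step 1: ref 5 -> FAULT, frames=[3,5] (faults so far: 2)
  step 2: ref 5 -> HIT, frames=[3,5] (faults so far: 2)
  step 3: ref 2 -> FAULT, evict 3, frames=[2,5] (faults so far: 3)
  step 4: ref 5 -> HIT, frames=[2,5] (faults so far: 3)
  step 5: ref 2 -> HIT, frames=[2,5] (faults so far: 3)
  step 6: ref 2 -> HIT, frames=[2,5] (faults so far: 3)
  step 7: ref 1 -> FAULT, evict 5, frames=[2,1] (faults so far: 4)
  step 8: ref 4 -> FAULT, evict 2, frames=[4,1] (faults so far: 5)
  step 9: ref 5 -> FAULT, evict 1, frames=[4,5] (faults so far: 6)
  step 10: ref 2 -> FAULT, evict 4, frames=[2,5] (faults so far: 7)
  step 11: ref 5 -> HIT, frames=[2,5] (faults so far: 7)
  FIFO total faults: 7
--- LRU ---
  step 0: ref 3 -> FAULT, frames=[3,-] (faults so far: 1)
  step 1: ref 5 -> FAULT, frames=[3,5] (faults so far: 2)
  step 2: ref 5 -> HIT, frames=[3,5] (faults so far: 2)
  step 3: ref 2 -> FAULT, evict 3, frames=[2,5] (faults so far: 3)
  step 4: ref 5 -> HIT, frames=[2,5] (faults so far: 3)
  step 5: ref 2 -> HIT, frames=[2,5] (faults so far: 3)
  step 6: ref 2 -> HIT, frames=[2,5] (faults so far: 3)
  step 7: ref 1 -> FAULT, evict 5, frames=[2,1] (faults so far: 4)
  step 8: ref 4 -> FAULT, evict 2, frames=[4,1] (faults so far: 5)
  step 9: ref 5 -> FAULT, evict 1, frames=[4,5] (faults so far: 6)
  step 10: ref 2 -> FAULT, evict 4, frames=[2,5] (faults so far: 7)
  step 11: ref 5 -> HIT, frames=[2,5] (faults so far: 7)
  LRU total faults: 7
--- Optimal ---
  step 0: ref 3 -> FAULT, frames=[3,-] (faults so far: 1)
  step 1: ref 5 -> FAULT, frames=[3,5] (faults so far: 2)
  step 2: ref 5 -> HIT, frames=[3,5] (faults so far: 2)
  step 3: ref 2 -> FAULT, evict 3, frames=[2,5] (faults so far: 3)
  step 4: ref 5 -> HIT, frames=[2,5] (faults so far: 3)
  step 5: ref 2 -> HIT, frames=[2,5] (faults so far: 3)
  step 6: ref 2 -> HIT, frames=[2,5] (faults so far: 3)
  step 7: ref 1 -> FAULT, evict 2, frames=[1,5] (faults so far: 4)
  step 8: ref 4 -> FAULT, evict 1, frames=[4,5] (faults so far: 5)
  step 9: ref 5 -> HIT, frames=[4,5] (faults so far: 5)
  step 10: ref 2 -> FAULT, evict 4, frames=[2,5] (faults so far: 6)
  step 11: ref 5 -> HIT, frames=[2,5] (faults so far: 6)
  Optimal total faults: 6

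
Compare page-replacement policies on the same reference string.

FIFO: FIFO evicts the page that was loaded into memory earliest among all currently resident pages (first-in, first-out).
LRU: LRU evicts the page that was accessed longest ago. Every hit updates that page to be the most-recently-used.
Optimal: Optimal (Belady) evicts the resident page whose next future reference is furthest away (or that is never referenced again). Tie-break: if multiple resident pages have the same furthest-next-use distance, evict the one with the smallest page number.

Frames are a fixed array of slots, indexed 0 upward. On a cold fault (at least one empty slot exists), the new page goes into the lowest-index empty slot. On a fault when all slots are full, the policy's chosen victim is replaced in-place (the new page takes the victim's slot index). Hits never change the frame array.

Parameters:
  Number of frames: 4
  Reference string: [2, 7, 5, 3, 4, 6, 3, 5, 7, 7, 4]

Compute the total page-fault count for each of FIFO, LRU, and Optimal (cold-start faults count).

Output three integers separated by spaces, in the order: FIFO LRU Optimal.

--- FIFO ---
  step 0: ref 2 -> FAULT, frames=[2,-,-,-] (faults so far: 1)
  step 1: ref 7 -> FAULT, frames=[2,7,-,-] (faults so far: 2)
  step 2: ref 5 -> FAULT, frames=[2,7,5,-] (faults so far: 3)
  step 3: ref 3 -> FAULT, frames=[2,7,5,3] (faults so far: 4)
  step 4: ref 4 -> FAULT, evict 2, frames=[4,7,5,3] (faults so far: 5)
  step 5: ref 6 -> FAULT, evict 7, frames=[4,6,5,3] (faults so far: 6)
  step 6: ref 3 -> HIT, frames=[4,6,5,3] (faults so far: 6)
  step 7: ref 5 -> HIT, frames=[4,6,5,3] (faults so far: 6)
  step 8: ref 7 -> FAULT, evict 5, frames=[4,6,7,3] (faults so far: 7)
  step 9: ref 7 -> HIT, frames=[4,6,7,3] (faults so far: 7)
  step 10: ref 4 -> HIT, frames=[4,6,7,3] (faults so far: 7)
  FIFO total faults: 7
--- LRU ---
  step 0: ref 2 -> FAULT, frames=[2,-,-,-] (faults so far: 1)
  step 1: ref 7 -> FAULT, frames=[2,7,-,-] (faults so far: 2)
  step 2: ref 5 -> FAULT, frames=[2,7,5,-] (faults so far: 3)
  step 3: ref 3 -> FAULT, frames=[2,7,5,3] (faults so far: 4)
  step 4: ref 4 -> FAULT, evict 2, frames=[4,7,5,3] (faults so far: 5)
  step 5: ref 6 -> FAULT, evict 7, frames=[4,6,5,3] (faults so far: 6)
  step 6: ref 3 -> HIT, frames=[4,6,5,3] (faults so far: 6)
  step 7: ref 5 -> HIT, frames=[4,6,5,3] (faults so far: 6)
  step 8: ref 7 -> FAULT, evict 4, frames=[7,6,5,3] (faults so far: 7)
  step 9: ref 7 -> HIT, frames=[7,6,5,3] (faults so far: 7)
  step 10: ref 4 -> FAULT, evict 6, frames=[7,4,5,3] (faults so far: 8)
  LRU total faults: 8
--- Optimal ---
  step 0: ref 2 -> FAULT, frames=[2,-,-,-] (faults so far: 1)
  step 1: ref 7 -> FAULT, frames=[2,7,-,-] (faults so far: 2)
  step 2: ref 5 -> FAULT, frames=[2,7,5,-] (faults so far: 3)
  step 3: ref 3 -> FAULT, frames=[2,7,5,3] (faults so far: 4)
  step 4: ref 4 -> FAULT, evict 2, frames=[4,7,5,3] (faults so far: 5)
  step 5: ref 6 -> FAULT, evict 4, frames=[6,7,5,3] (faults so far: 6)
  step 6: ref 3 -> HIT, frames=[6,7,5,3] (faults so far: 6)
  step 7: ref 5 -> HIT, frames=[6,7,5,3] (faults so far: 6)
  step 8: ref 7 -> HIT, frames=[6,7,5,3] (faults so far: 6)
  step 9: ref 7 -> HIT, frames=[6,7,5,3] (faults so far: 6)
  step 10: ref 4 -> FAULT, evict 3, frames=[6,7,5,4] (faults so far: 7)
  Optimal total faults: 7

Answer: 7 8 7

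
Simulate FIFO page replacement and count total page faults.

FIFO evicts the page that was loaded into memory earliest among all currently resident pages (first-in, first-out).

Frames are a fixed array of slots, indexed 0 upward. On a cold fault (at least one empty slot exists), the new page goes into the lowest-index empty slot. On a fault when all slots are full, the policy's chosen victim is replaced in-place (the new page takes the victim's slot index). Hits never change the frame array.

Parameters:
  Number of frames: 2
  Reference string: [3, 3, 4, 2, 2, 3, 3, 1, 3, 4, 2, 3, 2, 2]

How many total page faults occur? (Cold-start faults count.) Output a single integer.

Answer: 8

Derivation:
Step 0: ref 3 → FAULT, frames=[3,-]
Step 1: ref 3 → HIT, frames=[3,-]
Step 2: ref 4 → FAULT, frames=[3,4]
Step 3: ref 2 → FAULT (evict 3), frames=[2,4]
Step 4: ref 2 → HIT, frames=[2,4]
Step 5: ref 3 → FAULT (evict 4), frames=[2,3]
Step 6: ref 3 → HIT, frames=[2,3]
Step 7: ref 1 → FAULT (evict 2), frames=[1,3]
Step 8: ref 3 → HIT, frames=[1,3]
Step 9: ref 4 → FAULT (evict 3), frames=[1,4]
Step 10: ref 2 → FAULT (evict 1), frames=[2,4]
Step 11: ref 3 → FAULT (evict 4), frames=[2,3]
Step 12: ref 2 → HIT, frames=[2,3]
Step 13: ref 2 → HIT, frames=[2,3]
Total faults: 8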